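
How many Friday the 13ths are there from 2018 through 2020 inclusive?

Friday-the-13ths by year:
2018: Apr, Jul
2019: Sep, Dec
2020: Mar, Nov

6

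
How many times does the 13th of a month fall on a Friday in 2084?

The 13th falls on a Friday when the month's 13th has weekday Fri.
Jan 13 is Thu; Feb 13 is Sun; Mar 13 is Mon; Apr 13 is Thu; May 13 is Sat; Jun 13 is Tue; Jul 13 is Thu; Aug 13 is Sun; Sep 13 is Wed; Oct 13 is Fri ✓; Nov 13 is Mon; Dec 13 is Wed.
Friday the 13ths: Oct.

1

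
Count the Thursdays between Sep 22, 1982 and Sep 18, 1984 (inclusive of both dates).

104

Sep 22, 1982 is a Wednesday.
The range spans 728 days (inclusive of both endpoints).
728 = 7 × 104, so the span is exactly 104 full weeks.
Each full week contributes one Thursday: 104 so far.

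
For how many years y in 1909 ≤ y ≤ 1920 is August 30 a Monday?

Day of week of August 30 in each year:
1909: Mon ✓, 1910: Tue, 1911: Wed, 1912: Fri, 1913: Sat, 1914: Sun, 1915: Mon ✓, 1916: Wed, 1917: Thu, 1918: Fri, 1919: Sat, 1920: Mon ✓
Mondays: 1909, 1915, 1920.

3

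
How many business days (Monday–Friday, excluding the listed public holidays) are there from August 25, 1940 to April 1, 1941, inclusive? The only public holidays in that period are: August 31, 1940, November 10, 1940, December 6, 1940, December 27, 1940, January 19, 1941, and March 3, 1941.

154

August 25, 1940 is a Sunday.
From August 25, 1940 to April 1, 1941 is 220 days inclusive.
220 = 7 × 31 + 3, so there are 31 full weeks plus 3 extra days.
Each full week contributes 5 weekdays (Mon–Fri): 31 × 5 = 155.
The 3 extra days are Sunday, Monday, Tuesday — 2 of them qualify.
Total: 155 + 2 = 157.
Holidays: August 31, 1940 (Sat); November 10, 1940 (Sun); December 6, 1940 (Fri); December 27, 1940 (Fri); January 19, 1941 (Sun); March 3, 1941 (Mon).
3 of the 6 holidays fall on weekdays; the rest are weekends and were already excluded.
Business days: 157 − 3 = 154.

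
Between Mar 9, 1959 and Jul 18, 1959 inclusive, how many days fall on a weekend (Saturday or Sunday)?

Mar 9, 1959 is a Monday.
From Mar 9, 1959 to Jul 18, 1959 is 132 days inclusive.
132 = 7 × 18 + 6, so there are 18 full weeks plus 6 extra days.
Each full week contributes 2 weekend days (Sat, Sun): 18 × 2 = 36.
The 6 extra days are Monday, Tuesday, Wednesday, Thursday, Friday, Saturday — 1 of them qualifies.
Total: 36 + 1 = 37.

37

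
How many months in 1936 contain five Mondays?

4

A month has five Mondays exactly when Monday falls within its first (length − 28) days.
Jan: 31 days, starts Wed → 5 of Wed, Thu, Fri
Feb: 29 days, starts Sat → 5 of Sat
Mar: 31 days, starts Sun → 5 of Sun, Mon, Tue ✓
Apr: 30 days, starts Wed → 5 of Wed, Thu
May: 31 days, starts Fri → 5 of Fri, Sat, Sun
Jun: 30 days, starts Mon → 5 of Mon, Tue ✓
Jul: 31 days, starts Wed → 5 of Wed, Thu, Fri
Aug: 31 days, starts Sat → 5 of Sat, Sun, Mon ✓
Sep: 30 days, starts Tue → 5 of Tue, Wed
Oct: 31 days, starts Thu → 5 of Thu, Fri, Sat
Nov: 30 days, starts Sun → 5 of Sun, Mon ✓
Dec: 31 days, starts Tue → 5 of Tue, Wed, Thu
Months with five Mondays: Mar, Jun, Aug, Nov.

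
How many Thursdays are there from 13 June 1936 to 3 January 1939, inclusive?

13 June 1936 is a Saturday.
The range spans 935 days (inclusive of both endpoints).
935 = 7 × 133 + 4, so there are 133 full weeks plus 4 extra days.
Each full week contributes one Thursday: 133 so far.
The 4 extra days are Sat, Sun, Mon, Tue — none qualify.
Total: 133 + 0 = 133.

133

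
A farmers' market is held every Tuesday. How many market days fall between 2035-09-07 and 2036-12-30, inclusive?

69

2035-09-07 is a Friday.
The range spans 481 days (inclusive of both endpoints).
481 = 7 × 68 + 5, so there are 68 full weeks plus 5 extra days.
Each full week contributes one Tuesday: 68 so far.
The 5 extra days are Friday, Saturday, Sunday, Monday, Tuesday — 1 of them qualifies.
Total: 68 + 1 = 69.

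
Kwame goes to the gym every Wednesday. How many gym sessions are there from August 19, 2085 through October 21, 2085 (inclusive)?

9

August 19, 2085 is a Sunday.
From August 19, 2085 to October 21, 2085 is 64 days inclusive.
64 = 7 × 9 + 1, so there are 9 full weeks plus 1 extra day.
Each full week contributes one Wednesday: 9 so far.
The 1 extra day is Sun — none qualify.
Total: 9 + 0 = 9.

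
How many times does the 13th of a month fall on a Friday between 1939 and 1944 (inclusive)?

Friday-the-13ths by year:
1939: Jan, Oct
1940: Sep, Dec
1941: Jun
1942: Feb, Mar, Nov
1943: Aug
1944: Oct

10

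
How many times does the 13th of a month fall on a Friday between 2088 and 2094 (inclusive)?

12

Friday-the-13ths by year:
2088: Feb, Aug
2089: May
2090: Jan, Oct
2091: Apr, Jul
2092: Jun
2093: Feb, Mar, Nov
2094: Aug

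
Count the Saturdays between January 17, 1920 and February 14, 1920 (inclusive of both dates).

5

January 17, 1920 is a Saturday.
The range spans 29 days (inclusive of both endpoints).
29 = 7 × 4 + 1, so there are 4 full weeks plus 1 extra day.
Each full week contributes one Saturday: 4 so far.
The 1 extra day is Saturday — 1 of them qualifies.
Total: 4 + 1 = 5.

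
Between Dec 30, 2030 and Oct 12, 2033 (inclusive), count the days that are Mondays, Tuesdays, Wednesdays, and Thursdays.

Dec 30, 2030 is a Monday.
That's 1018 days from start to end, counting both.
1018 = 7 × 145 + 3, so there are 145 full weeks plus 3 extra days.
Each full week contributes 4 days from the set (Mon, Tue, Wed, Thu): 145 × 4 = 580.
The 3 extra days are Mon, Tue, Wed — 3 of them qualify.
Total: 580 + 3 = 583.

583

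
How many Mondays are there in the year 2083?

52

Jan 1, 2083 is a Friday.
That's 365 days from start to end, counting both.
365 = 7 × 52 + 1, so there are 52 full weeks plus 1 extra day.
Each full week contributes one Monday: 52 so far.
The 1 extra day is Friday — none qualify.
Total: 52 + 0 = 52.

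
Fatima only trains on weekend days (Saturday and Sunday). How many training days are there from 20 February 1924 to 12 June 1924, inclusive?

20 February 1924 is a Wednesday.
From 20 February 1924 to 12 June 1924 is 114 days inclusive.
114 = 7 × 16 + 2, so there are 16 full weeks plus 2 extra days.
Each full week contributes 2 weekend days (Sat, Sun): 16 × 2 = 32.
The 2 extra days are Wednesday, Thursday — none qualify.
Total: 32 + 0 = 32.

32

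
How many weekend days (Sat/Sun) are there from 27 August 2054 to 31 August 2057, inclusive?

314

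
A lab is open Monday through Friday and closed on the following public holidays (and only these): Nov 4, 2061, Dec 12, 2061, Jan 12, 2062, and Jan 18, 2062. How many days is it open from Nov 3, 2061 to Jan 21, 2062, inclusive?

Nov 3, 2061 is a Thursday.
That's 80 days from start to end, counting both.
80 = 7 × 11 + 3, so there are 11 full weeks plus 3 extra days.
Each full week contributes 5 weekdays (Mon–Fri): 11 × 5 = 55.
The 3 extra days are Thursday, Friday, Saturday — 2 of them qualify.
Total: 55 + 2 = 57.
Holidays: Nov 4, 2061 (Fri); Dec 12, 2061 (Mon); Jan 12, 2062 (Thu); Jan 18, 2062 (Wed).
All 4 holidays fall on weekdays, so subtract 4.
Business days: 57 − 4 = 53.

53 business days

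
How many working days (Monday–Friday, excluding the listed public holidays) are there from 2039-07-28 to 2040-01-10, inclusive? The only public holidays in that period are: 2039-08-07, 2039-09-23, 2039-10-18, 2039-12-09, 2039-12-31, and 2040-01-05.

2039-07-28 is a Thursday.
The range spans 167 days (inclusive of both endpoints).
167 = 7 × 23 + 6, so there are 23 full weeks plus 6 extra days.
Each full week contributes 5 weekdays (Mon–Fri): 23 × 5 = 115.
The 6 extra days are Thu, Fri, Sat, Sun, Mon, Tue — 4 of them qualify.
Total: 115 + 4 = 119.
Holidays: 2039-08-07 (Sun); 2039-09-23 (Fri); 2039-10-18 (Tue); 2039-12-09 (Fri); 2039-12-31 (Sat); 2040-01-05 (Thu).
4 of the 6 holidays fall on weekdays; the rest are weekends and were already excluded.
Business days: 119 − 4 = 115.

115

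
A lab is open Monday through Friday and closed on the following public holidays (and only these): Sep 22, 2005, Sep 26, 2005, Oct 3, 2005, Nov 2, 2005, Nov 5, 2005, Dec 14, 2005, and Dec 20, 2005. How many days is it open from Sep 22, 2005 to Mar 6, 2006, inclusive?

Sep 22, 2005 is a Thursday.
The range spans 166 days (inclusive of both endpoints).
166 = 7 × 23 + 5, so there are 23 full weeks plus 5 extra days.
Each full week contributes 5 weekdays (Mon–Fri): 23 × 5 = 115.
The 5 extra days are Thursday, Friday, Saturday, Sunday, Monday — 3 of them qualify.
Total: 115 + 3 = 118.
Holidays: Sep 22, 2005 (Thu); Sep 26, 2005 (Mon); Oct 3, 2005 (Mon); Nov 2, 2005 (Wed); Nov 5, 2005 (Sat); Dec 14, 2005 (Wed); Dec 20, 2005 (Tue).
6 of the 7 holidays fall on weekdays; the rest are weekends and were already excluded.
Business days: 118 − 6 = 112.

112 working days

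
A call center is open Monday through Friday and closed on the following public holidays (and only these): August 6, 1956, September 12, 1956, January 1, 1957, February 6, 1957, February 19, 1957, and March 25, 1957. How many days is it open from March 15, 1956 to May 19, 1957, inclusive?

March 15, 1956 is a Thursday.
That's 431 days from start to end, counting both.
431 = 7 × 61 + 4, so there are 61 full weeks plus 4 extra days.
Each full week contributes 5 weekdays (Mon–Fri): 61 × 5 = 305.
The 4 extra days are Thu, Fri, Sat, Sun — 2 of them qualify.
Total: 305 + 2 = 307.
Holidays: August 6, 1956 (Mon); September 12, 1956 (Wed); January 1, 1957 (Tue); February 6, 1957 (Wed); February 19, 1957 (Tue); March 25, 1957 (Mon).
All 6 holidays fall on weekdays, so subtract 6.
Business days: 307 − 6 = 301.

301 business days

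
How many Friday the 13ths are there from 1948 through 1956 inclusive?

Friday-the-13ths by year:
1948: Feb, Aug
1949: May
1950: Jan, Oct
1951: Apr, Jul
1952: Jun
1953: Feb, Mar, Nov
1954: Aug
1955: May
1956: Jan, Apr, Jul

16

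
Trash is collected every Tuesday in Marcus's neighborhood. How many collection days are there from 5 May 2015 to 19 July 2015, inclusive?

11

5 May 2015 is a Tuesday.
That's 76 days from start to end, counting both.
76 = 7 × 10 + 6, so there are 10 full weeks plus 6 extra days.
Each full week contributes one Tuesday: 10 so far.
The 6 extra days are Tuesday, Wednesday, Thursday, Friday, Saturday, Sunday — 1 of them qualifies.
Total: 10 + 1 = 11.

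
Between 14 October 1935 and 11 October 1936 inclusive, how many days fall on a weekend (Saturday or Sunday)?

104

14 October 1935 is a Monday.
The range spans 364 days (inclusive of both endpoints).
364 = 7 × 52, so the span is exactly 52 full weeks.
Each full week contributes 2 weekend days (Sat, Sun): 52 × 2 = 104.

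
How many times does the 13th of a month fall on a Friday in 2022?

The 13th falls on a Friday when the month's 13th has weekday Fri.
Jan 13 is Thu; Feb 13 is Sun; Mar 13 is Sun; Apr 13 is Wed; May 13 is Fri ✓; Jun 13 is Mon; Jul 13 is Wed; Aug 13 is Sat; Sep 13 is Tue; Oct 13 is Thu; Nov 13 is Sun; Dec 13 is Tue.
Friday the 13ths: May.

1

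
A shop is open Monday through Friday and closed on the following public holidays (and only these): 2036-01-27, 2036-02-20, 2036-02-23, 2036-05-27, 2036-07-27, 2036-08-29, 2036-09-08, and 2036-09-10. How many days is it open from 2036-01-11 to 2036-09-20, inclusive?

176

2036-01-11 is a Friday.
That's 254 days from start to end, counting both.
254 = 7 × 36 + 2, so there are 36 full weeks plus 2 extra days.
Each full week contributes 5 weekdays (Mon–Fri): 36 × 5 = 180.
The 2 extra days are Fri, Sat — 1 of them qualifies.
Total: 180 + 1 = 181.
Holidays: 2036-01-27 (Sun); 2036-02-20 (Wed); 2036-02-23 (Sat); 2036-05-27 (Tue); 2036-07-27 (Sun); 2036-08-29 (Fri); 2036-09-08 (Mon); 2036-09-10 (Wed).
5 of the 8 holidays fall on weekdays; the rest are weekends and were already excluded.
Business days: 181 − 5 = 176.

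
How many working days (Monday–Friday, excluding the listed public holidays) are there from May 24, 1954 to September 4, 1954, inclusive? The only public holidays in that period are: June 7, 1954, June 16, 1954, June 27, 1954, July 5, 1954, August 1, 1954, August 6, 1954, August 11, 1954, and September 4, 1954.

May 24, 1954 is a Monday.
From May 24, 1954 to September 4, 1954 is 104 days inclusive.
104 = 7 × 14 + 6, so there are 14 full weeks plus 6 extra days.
Each full week contributes 5 weekdays (Mon–Fri): 14 × 5 = 70.
The 6 extra days are Monday, Tuesday, Wednesday, Thursday, Friday, Saturday — 5 of them qualify.
Total: 70 + 5 = 75.
Holidays: June 7, 1954 (Mon); June 16, 1954 (Wed); June 27, 1954 (Sun); July 5, 1954 (Mon); August 1, 1954 (Sun); August 6, 1954 (Fri); August 11, 1954 (Wed); September 4, 1954 (Sat).
5 of the 8 holidays fall on weekdays; the rest are weekends and were already excluded.
Business days: 75 − 5 = 70.

70 working days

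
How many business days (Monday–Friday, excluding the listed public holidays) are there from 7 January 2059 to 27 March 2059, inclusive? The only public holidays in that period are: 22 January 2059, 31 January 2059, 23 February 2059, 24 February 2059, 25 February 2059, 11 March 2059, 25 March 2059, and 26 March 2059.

51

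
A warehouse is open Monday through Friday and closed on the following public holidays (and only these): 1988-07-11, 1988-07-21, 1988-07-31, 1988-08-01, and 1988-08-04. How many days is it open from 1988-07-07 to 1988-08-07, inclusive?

18 working days

1988-07-07 is a Thursday.
From 1988-07-07 to 1988-08-07 is 32 days inclusive.
32 = 7 × 4 + 4, so there are 4 full weeks plus 4 extra days.
Each full week contributes 5 weekdays (Mon–Fri): 4 × 5 = 20.
The 4 extra days are Thu, Fri, Sat, Sun — 2 of them qualify.
Total: 20 + 2 = 22.
Holidays: 1988-07-11 (Mon); 1988-07-21 (Thu); 1988-07-31 (Sun); 1988-08-01 (Mon); 1988-08-04 (Thu).
4 of the 5 holidays fall on weekdays; the rest are weekends and were already excluded.
Business days: 22 − 4 = 18.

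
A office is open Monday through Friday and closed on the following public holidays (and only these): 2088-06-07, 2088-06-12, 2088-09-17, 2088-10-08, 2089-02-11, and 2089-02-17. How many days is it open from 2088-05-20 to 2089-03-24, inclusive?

216 working days

2088-05-20 is a Thursday.
From 2088-05-20 to 2089-03-24 is 309 days inclusive.
309 = 7 × 44 + 1, so there are 44 full weeks plus 1 extra day.
Each full week contributes 5 weekdays (Mon–Fri): 44 × 5 = 220.
The 1 extra day is Thu — 1 of them qualifies.
Total: 220 + 1 = 221.
Holidays: 2088-06-07 (Mon); 2088-06-12 (Sat); 2088-09-17 (Fri); 2088-10-08 (Fri); 2089-02-11 (Fri); 2089-02-17 (Thu).
5 of the 6 holidays fall on weekdays; the rest are weekends and were already excluded.
Business days: 221 − 5 = 216.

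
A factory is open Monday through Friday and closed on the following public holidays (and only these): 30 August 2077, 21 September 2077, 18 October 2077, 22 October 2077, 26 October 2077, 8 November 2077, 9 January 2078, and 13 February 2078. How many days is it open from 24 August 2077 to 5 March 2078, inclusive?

24 August 2077 is a Tuesday.
From 24 August 2077 to 5 March 2078 is 194 days inclusive.
194 = 7 × 27 + 5, so there are 27 full weeks plus 5 extra days.
Each full week contributes 5 weekdays (Mon–Fri): 27 × 5 = 135.
The 5 extra days are Tuesday, Wednesday, Thursday, Friday, Saturday — 4 of them qualify.
Total: 135 + 4 = 139.
Holidays: 30 August 2077 (Mon); 21 September 2077 (Tue); 18 October 2077 (Mon); 22 October 2077 (Fri); 26 October 2077 (Tue); 8 November 2077 (Mon); 9 January 2078 (Sun); 13 February 2078 (Sun).
6 of the 8 holidays fall on weekdays; the rest are weekends and were already excluded.
Business days: 139 − 6 = 133.

133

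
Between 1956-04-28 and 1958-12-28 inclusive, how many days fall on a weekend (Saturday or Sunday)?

280

1956-04-28 is a Saturday.
The range spans 975 days (inclusive of both endpoints).
975 = 7 × 139 + 2, so there are 139 full weeks plus 2 extra days.
Each full week contributes 2 weekend days (Sat, Sun): 139 × 2 = 278.
The 2 extra days are Saturday, Sunday — 2 of them qualify.
Total: 278 + 2 = 280.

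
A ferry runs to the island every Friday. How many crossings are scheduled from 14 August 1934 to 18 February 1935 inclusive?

14 August 1934 is a Tuesday.
The range spans 189 days (inclusive of both endpoints).
189 = 7 × 27, so the span is exactly 27 full weeks.
Each full week contributes one Friday: 27 so far.
Total: 27.

27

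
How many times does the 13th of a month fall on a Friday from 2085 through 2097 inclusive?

23

Friday-the-13ths by year:
2085: Apr, Jul
2086: Sep, Dec
2087: Jun
2088: Feb, Aug
2089: May
2090: Jan, Oct
2091: Apr, Jul
2092: Jun
2093: Feb, Mar, Nov
2094: Aug
2095: May
2096: Jan, Apr, Jul
2097: Sep, Dec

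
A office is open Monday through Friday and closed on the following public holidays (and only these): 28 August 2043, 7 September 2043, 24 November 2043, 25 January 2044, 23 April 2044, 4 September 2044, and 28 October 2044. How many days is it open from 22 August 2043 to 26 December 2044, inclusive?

22 August 2043 is a Saturday.
That's 493 days from start to end, counting both.
493 = 7 × 70 + 3, so there are 70 full weeks plus 3 extra days.
Each full week contributes 5 weekdays (Mon–Fri): 70 × 5 = 350.
The 3 extra days are Sat, Sun, Mon — 1 of them qualifies.
Total: 350 + 1 = 351.
Holidays: 28 August 2043 (Fri); 7 September 2043 (Mon); 24 November 2043 (Tue); 25 January 2044 (Mon); 23 April 2044 (Sat); 4 September 2044 (Sun); 28 October 2044 (Fri).
5 of the 7 holidays fall on weekdays; the rest are weekends and were already excluded.
Business days: 351 − 5 = 346.

346 working days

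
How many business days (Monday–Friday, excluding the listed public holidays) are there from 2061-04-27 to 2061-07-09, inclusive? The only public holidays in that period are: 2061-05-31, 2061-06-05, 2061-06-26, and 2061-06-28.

51 business days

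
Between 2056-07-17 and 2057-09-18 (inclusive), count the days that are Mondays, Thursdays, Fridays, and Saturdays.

2056-07-17 is a Monday.
That's 429 days from start to end, counting both.
429 = 7 × 61 + 2, so there are 61 full weeks plus 2 extra days.
Each full week contributes 4 days from the set (Mon, Thu, Fri, Sat): 61 × 4 = 244.
The 2 extra days are Mon, Tue — 1 of them qualifies.
Total: 244 + 1 = 245.

245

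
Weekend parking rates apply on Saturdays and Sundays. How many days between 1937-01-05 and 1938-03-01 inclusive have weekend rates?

1937-01-05 is a Tuesday.
That's 421 days from start to end, counting both.
421 = 7 × 60 + 1, so there are 60 full weeks plus 1 extra day.
Each full week contributes 2 weekend days (Sat, Sun): 60 × 2 = 120.
The 1 extra day is Tuesday — none qualify.
Total: 120 + 0 = 120.

120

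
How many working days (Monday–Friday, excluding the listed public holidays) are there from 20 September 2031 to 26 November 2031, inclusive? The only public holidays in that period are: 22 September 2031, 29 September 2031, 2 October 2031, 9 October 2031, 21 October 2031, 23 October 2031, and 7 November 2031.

41 working days

20 September 2031 is a Saturday.
That's 68 days from start to end, counting both.
68 = 7 × 9 + 5, so there are 9 full weeks plus 5 extra days.
Each full week contributes 5 weekdays (Mon–Fri): 9 × 5 = 45.
The 5 extra days are Saturday, Sunday, Monday, Tuesday, Wednesday — 3 of them qualify.
Total: 45 + 3 = 48.
Holidays: 22 September 2031 (Mon); 29 September 2031 (Mon); 2 October 2031 (Thu); 9 October 2031 (Thu); 21 October 2031 (Tue); 23 October 2031 (Thu); 7 November 2031 (Fri).
All 7 holidays fall on weekdays, so subtract 7.
Business days: 48 − 7 = 41.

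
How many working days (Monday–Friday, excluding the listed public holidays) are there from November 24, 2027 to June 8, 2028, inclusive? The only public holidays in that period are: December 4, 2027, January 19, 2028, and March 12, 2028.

141 working days

November 24, 2027 is a Wednesday.
The range spans 198 days (inclusive of both endpoints).
198 = 7 × 28 + 2, so there are 28 full weeks plus 2 extra days.
Each full week contributes 5 weekdays (Mon–Fri): 28 × 5 = 140.
The 2 extra days are Wednesday, Thursday — 2 of them qualify.
Total: 140 + 2 = 142.
Holidays: December 4, 2027 (Sat); January 19, 2028 (Wed); March 12, 2028 (Sun).
1 of the 3 holidays fall on weekdays; the rest are weekends and were already excluded.
Business days: 142 − 1 = 141.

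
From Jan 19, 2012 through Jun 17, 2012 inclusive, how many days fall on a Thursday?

22

Jan 19, 2012 is a Thursday.
The range spans 151 days (inclusive of both endpoints).
151 = 7 × 21 + 4, so there are 21 full weeks plus 4 extra days.
Each full week contributes one Thursday: 21 so far.
The 4 extra days are Thu, Fri, Sat, Sun — 1 of them qualifies.
Total: 21 + 1 = 22.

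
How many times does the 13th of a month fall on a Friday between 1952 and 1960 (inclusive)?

16

Friday-the-13ths by year:
1952: Jun
1953: Feb, Mar, Nov
1954: Aug
1955: May
1956: Jan, Apr, Jul
1957: Sep, Dec
1958: Jun
1959: Feb, Mar, Nov
1960: May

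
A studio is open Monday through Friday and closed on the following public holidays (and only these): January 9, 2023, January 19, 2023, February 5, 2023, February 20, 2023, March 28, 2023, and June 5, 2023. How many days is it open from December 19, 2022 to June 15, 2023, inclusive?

December 19, 2022 is a Monday.
From December 19, 2022 to June 15, 2023 is 179 days inclusive.
179 = 7 × 25 + 4, so there are 25 full weeks plus 4 extra days.
Each full week contributes 5 weekdays (Mon–Fri): 25 × 5 = 125.
The 4 extra days are Mon, Tue, Wed, Thu — 4 of them qualify.
Total: 125 + 4 = 129.
Holidays: January 9, 2023 (Mon); January 19, 2023 (Thu); February 5, 2023 (Sun); February 20, 2023 (Mon); March 28, 2023 (Tue); June 5, 2023 (Mon).
5 of the 6 holidays fall on weekdays; the rest are weekends and were already excluded.
Business days: 129 − 5 = 124.

124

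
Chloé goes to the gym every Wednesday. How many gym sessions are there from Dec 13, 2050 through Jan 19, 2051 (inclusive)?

6 Wednesdays

Dec 13, 2050 is a Tuesday.
That's 38 days from start to end, counting both.
38 = 7 × 5 + 3, so there are 5 full weeks plus 3 extra days.
Each full week contributes one Wednesday: 5 so far.
The 3 extra days are Tue, Wed, Thu — 1 of them qualifies.
Total: 5 + 1 = 6.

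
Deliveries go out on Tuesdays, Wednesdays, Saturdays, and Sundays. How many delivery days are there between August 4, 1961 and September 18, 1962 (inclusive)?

235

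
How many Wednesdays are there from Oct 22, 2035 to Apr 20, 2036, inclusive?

Oct 22, 2035 is a Monday.
The range spans 182 days (inclusive of both endpoints).
182 = 7 × 26, so the span is exactly 26 full weeks.
Each full week contributes one Wednesday: 26 so far.
Total: 26.

26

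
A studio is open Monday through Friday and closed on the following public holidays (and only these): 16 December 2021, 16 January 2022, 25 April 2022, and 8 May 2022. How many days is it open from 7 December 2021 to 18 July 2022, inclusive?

158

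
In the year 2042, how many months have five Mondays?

4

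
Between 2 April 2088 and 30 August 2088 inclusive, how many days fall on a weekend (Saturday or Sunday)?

44

2 April 2088 is a Friday.
From 2 April 2088 to 30 August 2088 is 151 days inclusive.
151 = 7 × 21 + 4, so there are 21 full weeks plus 4 extra days.
Each full week contributes 2 weekend days (Sat, Sun): 21 × 2 = 42.
The 4 extra days are Fri, Sat, Sun, Mon — 2 of them qualify.
Total: 42 + 2 = 44.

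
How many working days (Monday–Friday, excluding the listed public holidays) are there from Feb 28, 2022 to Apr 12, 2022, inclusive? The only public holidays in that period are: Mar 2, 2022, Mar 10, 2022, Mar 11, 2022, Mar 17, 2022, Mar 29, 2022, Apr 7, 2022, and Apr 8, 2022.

Feb 28, 2022 is a Monday.
From Feb 28, 2022 to Apr 12, 2022 is 44 days inclusive.
44 = 7 × 6 + 2, so there are 6 full weeks plus 2 extra days.
Each full week contributes 5 weekdays (Mon–Fri): 6 × 5 = 30.
The 2 extra days are Mon, Tue — 2 of them qualify.
Total: 30 + 2 = 32.
Holidays: Mar 2, 2022 (Wed); Mar 10, 2022 (Thu); Mar 11, 2022 (Fri); Mar 17, 2022 (Thu); Mar 29, 2022 (Tue); Apr 7, 2022 (Thu); Apr 8, 2022 (Fri).
All 7 holidays fall on weekdays, so subtract 7.
Business days: 32 − 7 = 25.

25 working days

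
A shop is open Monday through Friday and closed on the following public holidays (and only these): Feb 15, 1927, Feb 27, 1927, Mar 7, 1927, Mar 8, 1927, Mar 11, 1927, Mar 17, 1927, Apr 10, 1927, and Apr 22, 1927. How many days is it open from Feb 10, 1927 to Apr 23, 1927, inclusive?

46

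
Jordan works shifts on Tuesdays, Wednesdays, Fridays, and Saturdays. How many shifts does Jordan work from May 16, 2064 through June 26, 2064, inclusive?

May 16, 2064 is a Friday.
From May 16, 2064 to June 26, 2064 is 42 days inclusive.
42 = 7 × 6, so the span is exactly 6 full weeks.
Each full week contributes 4 days from the set (Tue, Wed, Fri, Sat): 6 × 4 = 24.
Total: 24.

24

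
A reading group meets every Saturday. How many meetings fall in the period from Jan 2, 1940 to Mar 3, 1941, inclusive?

Jan 2, 1940 is a Tuesday.
The range spans 427 days (inclusive of both endpoints).
427 = 7 × 61, so the span is exactly 61 full weeks.
Each full week contributes one Saturday: 61 so far.

61 Saturdays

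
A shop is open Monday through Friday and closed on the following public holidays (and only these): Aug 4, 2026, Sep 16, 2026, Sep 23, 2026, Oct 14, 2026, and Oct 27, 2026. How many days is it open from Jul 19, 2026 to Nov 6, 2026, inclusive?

75

Jul 19, 2026 is a Sunday.
That's 111 days from start to end, counting both.
111 = 7 × 15 + 6, so there are 15 full weeks plus 6 extra days.
Each full week contributes 5 weekdays (Mon–Fri): 15 × 5 = 75.
The 6 extra days are Sun, Mon, Tue, Wed, Thu, Fri — 5 of them qualify.
Total: 75 + 5 = 80.
Holidays: Aug 4, 2026 (Tue); Sep 16, 2026 (Wed); Sep 23, 2026 (Wed); Oct 14, 2026 (Wed); Oct 27, 2026 (Tue).
All 5 holidays fall on weekdays, so subtract 5.
Business days: 80 − 5 = 75.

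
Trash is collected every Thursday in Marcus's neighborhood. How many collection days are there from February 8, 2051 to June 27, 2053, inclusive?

125 Thursdays

February 8, 2051 is a Wednesday.
The range spans 871 days (inclusive of both endpoints).
871 = 7 × 124 + 3, so there are 124 full weeks plus 3 extra days.
Each full week contributes one Thursday: 124 so far.
The 3 extra days are Wed, Thu, Fri — 1 of them qualifies.
Total: 124 + 1 = 125.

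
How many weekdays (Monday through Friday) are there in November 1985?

21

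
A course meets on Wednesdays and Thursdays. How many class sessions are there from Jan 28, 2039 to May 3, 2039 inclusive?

26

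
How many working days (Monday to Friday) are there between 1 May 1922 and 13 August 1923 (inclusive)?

336 weekdays

1 May 1922 is a Monday.
From 1 May 1922 to 13 August 1923 is 470 days inclusive.
470 = 7 × 67 + 1, so there are 67 full weeks plus 1 extra day.
Each full week contributes 5 weekdays (Mon–Fri): 67 × 5 = 335.
The 1 extra day is Mon — 1 of them qualifies.
Total: 335 + 1 = 336.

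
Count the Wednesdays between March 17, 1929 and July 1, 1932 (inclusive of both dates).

172 Wednesdays

March 17, 1929 is a Sunday.
The range spans 1203 days (inclusive of both endpoints).
1203 = 7 × 171 + 6, so there are 171 full weeks plus 6 extra days.
Each full week contributes one Wednesday: 171 so far.
The 6 extra days are Sunday, Monday, Tuesday, Wednesday, Thursday, Friday — 1 of them qualifies.
Total: 171 + 1 = 172.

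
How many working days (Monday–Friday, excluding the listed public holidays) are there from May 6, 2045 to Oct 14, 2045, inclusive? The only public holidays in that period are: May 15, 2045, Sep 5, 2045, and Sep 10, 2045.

113

May 6, 2045 is a Saturday.
That's 162 days from start to end, counting both.
162 = 7 × 23 + 1, so there are 23 full weeks plus 1 extra day.
Each full week contributes 5 weekdays (Mon–Fri): 23 × 5 = 115.
The 1 extra day is Sat — none qualify.
Total: 115 + 0 = 115.
Holidays: May 15, 2045 (Mon); Sep 5, 2045 (Tue); Sep 10, 2045 (Sun).
2 of the 3 holidays fall on weekdays; the rest are weekends and were already excluded.
Business days: 115 − 2 = 113.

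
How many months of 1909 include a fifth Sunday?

4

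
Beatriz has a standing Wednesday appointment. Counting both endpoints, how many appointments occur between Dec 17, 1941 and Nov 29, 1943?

102 Wednesdays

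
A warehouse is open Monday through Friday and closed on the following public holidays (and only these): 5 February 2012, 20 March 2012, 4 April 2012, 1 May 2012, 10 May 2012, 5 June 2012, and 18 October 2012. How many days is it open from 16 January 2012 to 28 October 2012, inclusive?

16 January 2012 is a Monday.
From 16 January 2012 to 28 October 2012 is 287 days inclusive.
287 = 7 × 41, so the span is exactly 41 full weeks.
Each full week contributes 5 weekdays (Mon–Fri): 41 × 5 = 205.
Holidays: 5 February 2012 (Sun); 20 March 2012 (Tue); 4 April 2012 (Wed); 1 May 2012 (Tue); 10 May 2012 (Thu); 5 June 2012 (Tue); 18 October 2012 (Thu).
6 of the 7 holidays fall on weekdays; the rest are weekends and were already excluded.
Business days: 205 − 6 = 199.

199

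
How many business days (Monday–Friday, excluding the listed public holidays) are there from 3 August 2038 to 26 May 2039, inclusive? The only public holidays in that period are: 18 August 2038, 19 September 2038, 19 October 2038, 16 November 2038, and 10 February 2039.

3 August 2038 is a Tuesday.
That's 297 days from start to end, counting both.
297 = 7 × 42 + 3, so there are 42 full weeks plus 3 extra days.
Each full week contributes 5 weekdays (Mon–Fri): 42 × 5 = 210.
The 3 extra days are Tuesday, Wednesday, Thursday — 3 of them qualify.
Total: 210 + 3 = 213.
Holidays: 18 August 2038 (Wed); 19 September 2038 (Sun); 19 October 2038 (Tue); 16 November 2038 (Tue); 10 February 2039 (Thu).
4 of the 5 holidays fall on weekdays; the rest are weekends and were already excluded.
Business days: 213 − 4 = 209.

209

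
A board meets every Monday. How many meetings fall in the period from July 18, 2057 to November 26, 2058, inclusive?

71

July 18, 2057 is a Wednesday.
From July 18, 2057 to November 26, 2058 is 497 days inclusive.
497 = 7 × 71, so the span is exactly 71 full weeks.
Each full week contributes one Monday: 71 so far.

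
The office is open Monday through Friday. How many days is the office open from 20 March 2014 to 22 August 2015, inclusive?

372

20 March 2014 is a Thursday.
The range spans 521 days (inclusive of both endpoints).
521 = 7 × 74 + 3, so there are 74 full weeks plus 3 extra days.
Each full week contributes 5 weekdays (Mon–Fri): 74 × 5 = 370.
The 3 extra days are Thu, Fri, Sat — 2 of them qualify.
Total: 370 + 2 = 372.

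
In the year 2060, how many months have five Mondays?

4

A month has five Mondays exactly when Monday falls within its first (length − 28) days.
Jan: 31 days, starts Thu → 5 of Thu, Fri, Sat
Feb: 29 days, starts Sun → 5 of Sun
Mar: 31 days, starts Mon → 5 of Mon, Tue, Wed ✓
Apr: 30 days, starts Thu → 5 of Thu, Fri
May: 31 days, starts Sat → 5 of Sat, Sun, Mon ✓
Jun: 30 days, starts Tue → 5 of Tue, Wed
Jul: 31 days, starts Thu → 5 of Thu, Fri, Sat
Aug: 31 days, starts Sun → 5 of Sun, Mon, Tue ✓
Sep: 30 days, starts Wed → 5 of Wed, Thu
Oct: 31 days, starts Fri → 5 of Fri, Sat, Sun
Nov: 30 days, starts Mon → 5 of Mon, Tue ✓
Dec: 31 days, starts Wed → 5 of Wed, Thu, Fri
Months with five Mondays: Mar, May, Aug, Nov.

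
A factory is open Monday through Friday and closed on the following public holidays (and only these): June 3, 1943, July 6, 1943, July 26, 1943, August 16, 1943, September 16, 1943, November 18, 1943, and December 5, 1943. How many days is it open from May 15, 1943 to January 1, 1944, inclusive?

159 business days

May 15, 1943 is a Saturday.
That's 232 days from start to end, counting both.
232 = 7 × 33 + 1, so there are 33 full weeks plus 1 extra day.
Each full week contributes 5 weekdays (Mon–Fri): 33 × 5 = 165.
The 1 extra day is Saturday — none qualify.
Total: 165 + 0 = 165.
Holidays: June 3, 1943 (Thu); July 6, 1943 (Tue); July 26, 1943 (Mon); August 16, 1943 (Mon); September 16, 1943 (Thu); November 18, 1943 (Thu); December 5, 1943 (Sun).
6 of the 7 holidays fall on weekdays; the rest are weekends and were already excluded.
Business days: 165 − 6 = 159.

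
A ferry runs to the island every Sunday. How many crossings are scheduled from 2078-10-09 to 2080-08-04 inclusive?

2078-10-09 is a Sunday.
From 2078-10-09 to 2080-08-04 is 666 days inclusive.
666 = 7 × 95 + 1, so there are 95 full weeks plus 1 extra day.
Each full week contributes one Sunday: 95 so far.
The 1 extra day is Sun — 1 of them qualifies.
Total: 95 + 1 = 96.

96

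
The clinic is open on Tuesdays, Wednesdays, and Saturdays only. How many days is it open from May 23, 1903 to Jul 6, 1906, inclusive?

489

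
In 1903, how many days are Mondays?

52

1 January 1903 is a Thursday.
From 1 January 1903 to 31 December 1903 is 365 days inclusive.
365 = 7 × 52 + 1, so there are 52 full weeks plus 1 extra day.
Each full week contributes one Monday: 52 so far.
The 1 extra day is Thu — none qualify.
Total: 52 + 0 = 52.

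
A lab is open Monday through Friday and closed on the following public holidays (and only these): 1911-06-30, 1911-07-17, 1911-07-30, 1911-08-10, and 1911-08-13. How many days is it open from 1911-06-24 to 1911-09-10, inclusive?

52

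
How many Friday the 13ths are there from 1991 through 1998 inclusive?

14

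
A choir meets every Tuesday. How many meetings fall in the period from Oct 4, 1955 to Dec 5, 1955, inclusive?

Oct 4, 1955 is a Tuesday.
That's 63 days from start to end, counting both.
63 = 7 × 9, so the span is exactly 9 full weeks.
Each full week contributes one Tuesday: 9 so far.
Total: 9.

9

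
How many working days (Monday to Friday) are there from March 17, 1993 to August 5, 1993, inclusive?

March 17, 1993 is a Wednesday.
The range spans 142 days (inclusive of both endpoints).
142 = 7 × 20 + 2, so there are 20 full weeks plus 2 extra days.
Each full week contributes 5 weekdays (Mon–Fri): 20 × 5 = 100.
The 2 extra days are Wed, Thu — 2 of them qualify.
Total: 100 + 2 = 102.

102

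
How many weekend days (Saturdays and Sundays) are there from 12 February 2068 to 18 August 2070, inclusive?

12 February 2068 is a Sunday.
From 12 February 2068 to 18 August 2070 is 919 days inclusive.
919 = 7 × 131 + 2, so there are 131 full weeks plus 2 extra days.
Each full week contributes 2 weekend days (Sat, Sun): 131 × 2 = 262.
The 2 extra days are Sunday, Monday — 1 of them qualifies.
Total: 262 + 1 = 263.

263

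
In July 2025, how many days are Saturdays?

1 July 2025 is a Tuesday.
That's 31 days from start to end, counting both.
31 = 7 × 4 + 3, so there are 4 full weeks plus 3 extra days.
Each full week contributes one Saturday: 4 so far.
The 3 extra days are Tue, Wed, Thu — none qualify.
Total: 4 + 0 = 4.

4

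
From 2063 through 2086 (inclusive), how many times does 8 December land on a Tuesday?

Day of week of December 8 in each year:
2063: Sat, 2064: Mon, 2065: Tue ✓, 2066: Wed, 2067: Thu, 2068: Sat, 2069: Sun, 2070: Mon, 2071: Tue ✓, 2072: Thu, 2073: Fri, 2074: Sat, 2075: Sun, 2076: Tue ✓, 2077: Wed, 2078: Thu, 2079: Fri, 2080: Sun, 2081: Mon, 2082: Tue ✓, 2083: Wed, 2084: Fri, 2085: Sat, 2086: Sun
Tuesdays: 2065, 2071, 2076, 2082.

4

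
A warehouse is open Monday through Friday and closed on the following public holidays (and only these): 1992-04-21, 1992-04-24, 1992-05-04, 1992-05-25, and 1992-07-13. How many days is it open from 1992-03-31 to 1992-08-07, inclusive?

1992-03-31 is a Tuesday.
That's 130 days from start to end, counting both.
130 = 7 × 18 + 4, so there are 18 full weeks plus 4 extra days.
Each full week contributes 5 weekdays (Mon–Fri): 18 × 5 = 90.
The 4 extra days are Tue, Wed, Thu, Fri — 4 of them qualify.
Total: 90 + 4 = 94.
Holidays: 1992-04-21 (Tue); 1992-04-24 (Fri); 1992-05-04 (Mon); 1992-05-25 (Mon); 1992-07-13 (Mon).
All 5 holidays fall on weekdays, so subtract 5.
Business days: 94 − 5 = 89.

89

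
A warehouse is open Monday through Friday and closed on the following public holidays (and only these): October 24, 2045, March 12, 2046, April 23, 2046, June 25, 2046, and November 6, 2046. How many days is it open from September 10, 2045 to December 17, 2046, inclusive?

326 working days

September 10, 2045 is a Sunday.
From September 10, 2045 to December 17, 2046 is 464 days inclusive.
464 = 7 × 66 + 2, so there are 66 full weeks plus 2 extra days.
Each full week contributes 5 weekdays (Mon–Fri): 66 × 5 = 330.
The 2 extra days are Sunday, Monday — 1 of them qualifies.
Total: 330 + 1 = 331.
Holidays: October 24, 2045 (Tue); March 12, 2046 (Mon); April 23, 2046 (Mon); June 25, 2046 (Mon); November 6, 2046 (Tue).
All 5 holidays fall on weekdays, so subtract 5.
Business days: 331 − 5 = 326.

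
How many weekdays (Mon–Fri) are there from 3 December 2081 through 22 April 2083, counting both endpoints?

362 weekdays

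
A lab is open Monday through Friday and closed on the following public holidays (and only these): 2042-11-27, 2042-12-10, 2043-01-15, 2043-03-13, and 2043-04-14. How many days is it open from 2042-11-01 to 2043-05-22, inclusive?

2042-11-01 is a Saturday.
From 2042-11-01 to 2043-05-22 is 203 days inclusive.
203 = 7 × 29, so the span is exactly 29 full weeks.
Each full week contributes 5 weekdays (Mon–Fri): 29 × 5 = 145.
Total: 145.
Holidays: 2042-11-27 (Thu); 2042-12-10 (Wed); 2043-01-15 (Thu); 2043-03-13 (Fri); 2043-04-14 (Tue).
All 5 holidays fall on weekdays, so subtract 5.
Business days: 145 − 5 = 140.

140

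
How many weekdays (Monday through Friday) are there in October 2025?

23 weekdays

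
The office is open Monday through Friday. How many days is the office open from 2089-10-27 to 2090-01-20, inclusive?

62 weekdays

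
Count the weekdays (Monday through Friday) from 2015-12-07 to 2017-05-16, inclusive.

2015-12-07 is a Monday.
That's 527 days from start to end, counting both.
527 = 7 × 75 + 2, so there are 75 full weeks plus 2 extra days.
Each full week contributes 5 weekdays (Mon–Fri): 75 × 5 = 375.
The 2 extra days are Monday, Tuesday — 2 of them qualify.
Total: 375 + 2 = 377.

377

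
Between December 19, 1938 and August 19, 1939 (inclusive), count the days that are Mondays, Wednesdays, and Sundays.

December 19, 1938 is a Monday.
That's 244 days from start to end, counting both.
244 = 7 × 34 + 6, so there are 34 full weeks plus 6 extra days.
Each full week contributes 3 days from the set (Mon, Wed, Sun): 34 × 3 = 102.
The 6 extra days are Mon, Tue, Wed, Thu, Fri, Sat — 2 of them qualify.
Total: 102 + 2 = 104.

104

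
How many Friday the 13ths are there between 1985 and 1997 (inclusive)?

Friday-the-13ths by year:
1985: Sep, Dec
1986: Jun
1987: Feb, Mar, Nov
1988: May
1989: Jan, Oct
1990: Apr, Jul
1991: Sep, Dec
1992: Mar, Nov
1993: Aug
1994: May
1995: Jan, Oct
1996: Sep, Dec
1997: Jun

22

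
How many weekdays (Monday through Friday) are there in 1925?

261

1 January 1925 is a Thursday.
The range spans 365 days (inclusive of both endpoints).
365 = 7 × 52 + 1, so there are 52 full weeks plus 1 extra day.
Each full week contributes 5 weekdays (Mon–Fri): 52 × 5 = 260.
The 1 extra day is Thu — 1 of them qualifies.
Total: 260 + 1 = 261.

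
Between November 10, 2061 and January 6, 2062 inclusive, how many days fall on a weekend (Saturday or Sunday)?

November 10, 2061 is a Thursday.
From November 10, 2061 to January 6, 2062 is 58 days inclusive.
58 = 7 × 8 + 2, so there are 8 full weeks plus 2 extra days.
Each full week contributes 2 weekend days (Sat, Sun): 8 × 2 = 16.
The 2 extra days are Thursday, Friday — none qualify.
Total: 16 + 0 = 16.

16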